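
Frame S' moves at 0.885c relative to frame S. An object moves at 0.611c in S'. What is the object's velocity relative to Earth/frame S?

u = (u' + v)/(1 + u'v/c²)
Numerator: 0.611 + 0.885 = 1.496
Denominator: 1 + 0.540735 = 1.540735
u = 1.496/1.540735 = 0.9710c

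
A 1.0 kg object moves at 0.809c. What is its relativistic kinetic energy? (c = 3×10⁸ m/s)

γ = 1/√(1 - 0.809²) = 1.7012
γ - 1 = 0.7012
KE = (γ-1)mc² = 0.7012 × 1.0 × (3×10⁸)² = 6.311×10¹⁶ J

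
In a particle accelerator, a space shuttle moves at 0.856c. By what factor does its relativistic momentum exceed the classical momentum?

p_rel = γmv, p_class = mv
Ratio = γ = 1/√(1 - 0.856²)
= 1/√(0.267264) = 1.934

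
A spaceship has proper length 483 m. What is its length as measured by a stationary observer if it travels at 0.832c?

Proper length L₀ = 483 m
γ = 1/√(1 - 0.832²) = 1.8025
L = L₀/γ = 483/1.8025 = 268.0 m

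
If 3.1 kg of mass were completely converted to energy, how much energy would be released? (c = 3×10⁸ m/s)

Using E = mc²:
c² = (3×10⁸)² = 9×10¹⁶ m²/s²
E = 3.1 × 9×10¹⁶ = 2.790×10¹⁷ J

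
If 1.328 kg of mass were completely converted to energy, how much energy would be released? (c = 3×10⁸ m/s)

Using E = mc²:
c² = (3×10⁸)² = 9×10¹⁶ m²/s²
E = 1.328 × 9×10¹⁶ = 1.195×10¹⁷ J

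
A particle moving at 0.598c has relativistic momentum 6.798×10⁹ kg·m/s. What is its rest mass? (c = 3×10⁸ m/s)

γ = 1/√(1 - 0.598²) = 1.2477
v = 0.598 × 3×10⁸ = 1.794×10⁸ m/s
m = p/(γv) = 6.798×10⁹/(1.2477 × 1.794×10⁸) = 30.37 kg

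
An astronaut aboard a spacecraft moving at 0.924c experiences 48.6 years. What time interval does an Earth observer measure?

Proper time Δt₀ = 48.6 years
γ = 1/√(1 - 0.924²) = 2.615
Δt = γΔt₀ = 2.615 × 48.6 = 127.1 years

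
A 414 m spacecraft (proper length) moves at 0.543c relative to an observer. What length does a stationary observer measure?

Proper length L₀ = 414 m
γ = 1/√(1 - 0.543²) = 1.191
L = L₀/γ = 414/1.191 = 347.6 m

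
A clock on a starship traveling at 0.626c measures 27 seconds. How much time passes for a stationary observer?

Proper time Δt₀ = 27 seconds
γ = 1/√(1 - 0.626²) = 1.2823
Δt = γΔt₀ = 1.2823 × 27 = 34.62 seconds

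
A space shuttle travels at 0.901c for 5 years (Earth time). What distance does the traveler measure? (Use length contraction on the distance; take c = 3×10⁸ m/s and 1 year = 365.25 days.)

Earth distance: d = v × t = 0.901c × 5 yr = 4.265×10¹⁶ m
γ = 2.305
d' = d/γ = 4.265×10¹⁶/2.305 = 1.850×10¹⁶ m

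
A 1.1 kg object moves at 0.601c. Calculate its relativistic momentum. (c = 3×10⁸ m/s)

γ = 1/√(1 - 0.601²) = 1.251
v = 0.601 × 3×10⁸ = 1.803×10⁸ m/s
p = γmv = 1.251 × 1.1 × 1.803×10⁸ = 2.481×10⁸ kg·m/s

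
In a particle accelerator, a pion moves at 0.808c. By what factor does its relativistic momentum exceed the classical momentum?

p_rel = γmv, p_class = mv
Ratio = γ = 1/√(1 - 0.808²)
= 1/√(0.347136) = 1.697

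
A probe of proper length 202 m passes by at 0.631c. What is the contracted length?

Proper length L₀ = 202 m
γ = 1/√(1 - 0.631²) = 1.289
L = L₀/γ = 202/1.289 = 156.7 m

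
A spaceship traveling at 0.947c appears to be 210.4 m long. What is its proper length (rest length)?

Contracted length L = 210.4 m
γ = 1/√(1 - 0.947²) = 3.113
L₀ = γL = 3.113 × 210.4 = 655.0 m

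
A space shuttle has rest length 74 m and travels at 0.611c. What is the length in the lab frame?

Proper length L₀ = 74 m
γ = 1/√(1 - 0.611²) = 1.2632
L = L₀/γ = 74/1.2632 = 58.58 m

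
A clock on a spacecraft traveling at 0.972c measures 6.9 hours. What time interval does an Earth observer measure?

Proper time Δt₀ = 6.9 hours
γ = 1/√(1 - 0.972²) = 4.2557
Δt = γΔt₀ = 4.2557 × 6.9 = 29.36 hours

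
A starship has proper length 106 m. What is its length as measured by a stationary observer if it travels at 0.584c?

Proper length L₀ = 106 m
γ = 1/√(1 - 0.584²) = 1.2319
L = L₀/γ = 106/1.2319 = 86.05 m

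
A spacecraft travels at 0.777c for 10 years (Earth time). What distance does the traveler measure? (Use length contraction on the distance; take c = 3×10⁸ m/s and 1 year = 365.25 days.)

Earth distance: d = v × t = 0.777c × 10 yr = 7.3561×10¹⁶ m
γ = 1.5886
d' = d/γ = 7.3561×10¹⁶/1.5886 = 4.631×10¹⁶ m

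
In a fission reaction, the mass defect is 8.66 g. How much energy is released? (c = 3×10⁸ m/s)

Convert mass defect: Δm = 8.66 g = 0.00866 kg
E = Δm·c² = 0.00866 × (3×10⁸)²
= 0.00866 × 9×10¹⁶ = 7.794×10¹⁴ J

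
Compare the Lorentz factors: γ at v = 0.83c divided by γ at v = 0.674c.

γ₁ = 1/√(1 - 0.83²) = 1.793
γ₂ = 1/√(1 - 0.674²) = 1.354
γ₁/γ₂ = 1.793/1.354 = 1.324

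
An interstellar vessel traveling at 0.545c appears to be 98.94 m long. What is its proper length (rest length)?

Contracted length L = 98.94 m
γ = 1/√(1 - 0.545²) = 1.193
L₀ = γL = 1.193 × 98.94 = 118.0 m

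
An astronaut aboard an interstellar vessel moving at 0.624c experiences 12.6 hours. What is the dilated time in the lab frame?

Proper time Δt₀ = 12.6 hours
γ = 1/√(1 - 0.624²) = 1.2797
Δt = γΔt₀ = 1.2797 × 12.6 = 16.12 hours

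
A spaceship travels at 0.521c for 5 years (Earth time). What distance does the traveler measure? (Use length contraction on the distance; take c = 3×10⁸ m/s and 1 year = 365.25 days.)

Earth distance: d = v × t = 0.521c × 5 yr = 2.4662×10¹⁶ m
γ = 1.1716
d' = d/γ = 2.4662×10¹⁶/1.1716 = 2.105×10¹⁶ m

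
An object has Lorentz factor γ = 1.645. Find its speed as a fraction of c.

From γ = 1/√(1 - v²/c²):
1/γ² = 1/1.645² = 0.3695
v²/c² = 1 - 0.3695 = 0.6305
v/c = √(0.6305) = 0.7940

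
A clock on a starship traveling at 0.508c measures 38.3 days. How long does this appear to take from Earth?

Proper time Δt₀ = 38.3 days
γ = 1/√(1 - 0.508²) = 1.16096
Δt = γΔt₀ = 1.16096 × 38.3 = 44.46 days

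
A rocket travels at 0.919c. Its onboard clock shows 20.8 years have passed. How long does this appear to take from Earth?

Proper time Δt₀ = 20.8 years
γ = 1/√(1 - 0.919²) = 2.5364
Δt = γΔt₀ = 2.5364 × 20.8 = 52.76 years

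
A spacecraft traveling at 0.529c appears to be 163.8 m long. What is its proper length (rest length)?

Contracted length L = 163.8 m
γ = 1/√(1 - 0.529²) = 1.178
L₀ = γL = 1.178 × 163.8 = 193.0 m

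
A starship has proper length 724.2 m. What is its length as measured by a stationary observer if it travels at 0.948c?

Proper length L₀ = 724.2 m
γ = 1/√(1 - 0.948²) = 3.142
L = L₀/γ = 724.2/3.142 = 230.5 m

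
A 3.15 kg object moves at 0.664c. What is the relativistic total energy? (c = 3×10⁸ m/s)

γ = 1/√(1 - 0.664²) = 1.33738
mc² = 3.15 × (3×10⁸)² = 2.835×10¹⁷ J
E = γmc² = 1.33738 × 2.835×10¹⁷ = 3.791×10¹⁷ J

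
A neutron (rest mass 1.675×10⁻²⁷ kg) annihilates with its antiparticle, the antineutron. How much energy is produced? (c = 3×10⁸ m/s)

Both particles have the same rest mass, so total mass = 2m
E = 2m·c² = 2 × 1.675×10⁻²⁷ × (3×10⁸)²
= 2 × 1.675×10⁻²⁷ × 9×10¹⁶
= 3.015×10⁻¹⁰ J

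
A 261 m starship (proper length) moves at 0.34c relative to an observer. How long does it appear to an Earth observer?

Proper length L₀ = 261 m
γ = 1/√(1 - 0.34²) = 1.063
L = L₀/γ = 261/1.063 = 245.5 m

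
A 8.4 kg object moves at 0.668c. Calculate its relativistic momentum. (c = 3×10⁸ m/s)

γ = 1/√(1 - 0.668²) = 1.344
v = 0.668 × 3×10⁸ = 2.004×10⁸ m/s
p = γmv = 1.344 × 8.4 × 2.004×10⁸ = 2.262×10⁹ kg·m/s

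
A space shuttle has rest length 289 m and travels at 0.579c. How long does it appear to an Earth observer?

Proper length L₀ = 289 m
γ = 1/√(1 - 0.579²) = 1.2265
L = L₀/γ = 289/1.2265 = 235.6 m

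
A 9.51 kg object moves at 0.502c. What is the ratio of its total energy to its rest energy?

E = γmc², E₀ = mc²
E/E₀ = γ = 1/√(1 - 0.502²) = 1.156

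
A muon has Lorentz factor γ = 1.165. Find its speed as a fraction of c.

From γ = 1/√(1 - v²/c²):
1/γ² = 1/1.165² = 0.7368
v²/c² = 1 - 0.7368 = 0.2632
v/c = √(0.2632) = 0.5130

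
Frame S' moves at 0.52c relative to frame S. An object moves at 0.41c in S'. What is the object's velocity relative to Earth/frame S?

u = (u' + v)/(1 + u'v/c²)
Numerator: 0.41 + 0.52 = 0.93
Denominator: 1 + 0.2132 = 1.2132
u = 0.93/1.2132 = 0.7666c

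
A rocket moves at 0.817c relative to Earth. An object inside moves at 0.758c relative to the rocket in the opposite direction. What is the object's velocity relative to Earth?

Object's velocity in rocket frame is u' = -0.758c
u = (u' + v)/(1 + u'v/c²) = (v - 0.758)/(1 - 0.758·v/c²)
Numerator: 0.817 - 0.758 = 0.059
Denominator: 1 - 0.619286 = 0.380714
u = 0.059/0.380714 = 0.1550c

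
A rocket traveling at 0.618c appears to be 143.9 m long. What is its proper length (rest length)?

Contracted length L = 143.9 m
γ = 1/√(1 - 0.618²) = 1.272
L₀ = γL = 1.272 × 143.9 = 183.0 m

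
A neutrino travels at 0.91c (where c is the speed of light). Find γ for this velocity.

v/c = 0.91, so (v/c)² = 0.8281
1 - (v/c)² = 0.1719
γ = 1/√(0.1719) = 2.412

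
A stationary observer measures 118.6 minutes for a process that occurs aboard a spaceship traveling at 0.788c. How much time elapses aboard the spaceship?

Dilated time Δt = 118.6 minutes
γ = 1/√(1 - 0.788²) = 1.6242
Δt₀ = Δt/γ = 118.6/1.6242 = 73.02 minutes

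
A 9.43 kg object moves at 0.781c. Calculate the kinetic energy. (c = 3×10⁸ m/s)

γ = 1/√(1 - 0.781²) = 1.6012
γ - 1 = 0.6012
KE = (γ-1)mc² = 0.6012 × 9.43 × (3×10⁸)² = 5.102×10¹⁷ J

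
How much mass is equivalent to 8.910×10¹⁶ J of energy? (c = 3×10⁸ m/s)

From E = mc², we get m = E/c²
c² = (3×10⁸)² = 9×10¹⁶ m²/s²
m = 8.910×10¹⁶ / 9×10¹⁶ = 0.9900 kg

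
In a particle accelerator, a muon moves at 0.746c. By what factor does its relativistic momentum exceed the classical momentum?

p_rel = γmv, p_class = mv
Ratio = γ = 1/√(1 - 0.746²)
= 1/√(0.443484) = 1.502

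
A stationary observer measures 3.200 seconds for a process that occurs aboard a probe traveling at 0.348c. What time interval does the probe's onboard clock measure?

Dilated time Δt = 3.200 seconds
γ = 1/√(1 - 0.348²) = 1.0667
Δt₀ = Δt/γ = 3.200/1.0667 = 3.000 seconds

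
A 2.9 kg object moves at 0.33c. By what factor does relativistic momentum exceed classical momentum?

p_rel = γmv, p_class = mv
Ratio = γ = 1/√(1 - 0.33²) = 1.059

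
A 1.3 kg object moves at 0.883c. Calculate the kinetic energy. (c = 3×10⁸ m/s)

γ = 1/√(1 - 0.883²) = 2.131
γ - 1 = 1.131
KE = (γ-1)mc² = 1.131 × 1.3 × (3×10⁸)² = 1.323×10¹⁷ J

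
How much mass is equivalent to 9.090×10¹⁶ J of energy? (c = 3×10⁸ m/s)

From E = mc², we get m = E/c²
c² = (3×10⁸)² = 9×10¹⁶ m²/s²
m = 9.090×10¹⁶ / 9×10¹⁶ = 1.010 kg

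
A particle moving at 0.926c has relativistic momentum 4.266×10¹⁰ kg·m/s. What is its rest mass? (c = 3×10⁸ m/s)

γ = 1/√(1 - 0.926²) = 2.649
v = 0.926 × 3×10⁸ = 2.778×10⁸ m/s
m = p/(γv) = 4.266×10¹⁰/(2.649 × 2.778×10⁸) = 57.97 kg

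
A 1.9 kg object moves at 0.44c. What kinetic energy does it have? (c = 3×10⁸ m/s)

γ = 1/√(1 - 0.44²) = 1.11359
γ - 1 = 0.11359
KE = (γ-1)mc² = 0.11359 × 1.9 × (3×10⁸)² = 1.942×10¹⁶ J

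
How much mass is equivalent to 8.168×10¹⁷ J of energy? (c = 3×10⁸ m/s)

From E = mc², we get m = E/c²
c² = (3×10⁸)² = 9×10¹⁶ m²/s²
m = 8.168×10¹⁷ / 9×10¹⁶ = 9.076 kg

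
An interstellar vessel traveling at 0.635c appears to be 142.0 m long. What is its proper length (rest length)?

Contracted length L = 142.0 m
γ = 1/√(1 - 0.635²) = 1.2945
L₀ = γL = 1.2945 × 142.0 = 183.8 m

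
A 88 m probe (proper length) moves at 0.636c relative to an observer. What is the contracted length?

Proper length L₀ = 88 m
γ = 1/√(1 - 0.636²) = 1.2959
L = L₀/γ = 88/1.2959 = 67.91 m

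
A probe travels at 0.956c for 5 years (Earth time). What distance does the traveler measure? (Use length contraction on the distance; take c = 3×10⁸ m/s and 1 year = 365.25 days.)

Earth distance: d = v × t = 0.956c × 5 yr = 4.5254×10¹⁶ m
γ = 3.4087
d' = d/γ = 4.5254×10¹⁶/3.4087 = 1.328×10¹⁶ m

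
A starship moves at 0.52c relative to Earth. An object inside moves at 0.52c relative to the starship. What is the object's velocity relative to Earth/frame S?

u = (u' + v)/(1 + u'v/c²)
Numerator: 0.52 + 0.52 = 1.04
Denominator: 1 + 0.2704 = 1.2704
u = 1.04/1.2704 = 0.8186c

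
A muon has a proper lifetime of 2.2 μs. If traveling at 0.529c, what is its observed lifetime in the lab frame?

Proper lifetime τ₀ = 2.2 μs
γ = 1/√(1 - 0.529²) = 1.178
τ = γτ₀ = 1.178 × 2.2 μs = 2.592 μs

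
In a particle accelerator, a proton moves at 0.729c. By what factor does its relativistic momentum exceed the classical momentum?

p_rel = γmv, p_class = mv
Ratio = γ = 1/√(1 - 0.729²)
= 1/√(0.468559) = 1.461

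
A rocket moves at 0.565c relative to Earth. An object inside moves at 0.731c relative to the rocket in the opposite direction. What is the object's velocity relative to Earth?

Object's velocity in rocket frame is u' = -0.731c
u = (u' + v)/(1 + u'v/c²) = (v - 0.731)/(1 - 0.731·v/c²)
Numerator: 0.565 - 0.731 = -0.166
Denominator: 1 - 0.413015 = 0.586985
u = -0.166/0.586985 = -0.2828c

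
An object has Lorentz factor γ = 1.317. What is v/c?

From γ = 1/√(1 - v²/c²):
1/γ² = 1/1.317² = 0.57654
v²/c² = 1 - 0.57654 = 0.42346
v/c = √(0.42346) = 0.6507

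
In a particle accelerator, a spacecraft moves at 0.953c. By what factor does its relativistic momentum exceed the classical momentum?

p_rel = γmv, p_class = mv
Ratio = γ = 1/√(1 - 0.953²)
= 1/√(0.091791) = 3.301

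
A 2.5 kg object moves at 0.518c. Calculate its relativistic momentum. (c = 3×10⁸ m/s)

γ = 1/√(1 - 0.518²) = 1.169
v = 0.518 × 3×10⁸ = 1.554×10⁸ m/s
p = γmv = 1.169 × 2.5 × 1.554×10⁸ = 4.542×10⁸ kg·m/s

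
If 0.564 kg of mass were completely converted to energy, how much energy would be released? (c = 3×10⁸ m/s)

Using E = mc²:
c² = (3×10⁸)² = 9×10¹⁶ m²/s²
E = 0.564 × 9×10¹⁶ = 5.076×10¹⁶ J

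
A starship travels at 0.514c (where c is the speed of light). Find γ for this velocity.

v/c = 0.514, so (v/c)² = 0.264196
1 - (v/c)² = 0.735804
γ = 1/√(0.735804) = 1.166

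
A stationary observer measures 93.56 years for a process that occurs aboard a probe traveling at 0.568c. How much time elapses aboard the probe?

Dilated time Δt = 93.56 years
γ = 1/√(1 - 0.568²) = 1.215
Δt₀ = Δt/γ = 93.56/1.215 = 77.00 years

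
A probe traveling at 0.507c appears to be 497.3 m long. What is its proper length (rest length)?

Contracted length L = 497.3 m
γ = 1/√(1 - 0.507²) = 1.1602
L₀ = γL = 1.1602 × 497.3 = 577.0 m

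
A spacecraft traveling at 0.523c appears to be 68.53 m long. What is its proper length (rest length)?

Contracted length L = 68.53 m
γ = 1/√(1 - 0.523²) = 1.17325
L₀ = γL = 1.17325 × 68.53 = 80.40 m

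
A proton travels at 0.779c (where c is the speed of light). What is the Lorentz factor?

v/c = 0.779, so (v/c)² = 0.606841
1 - (v/c)² = 0.393159
γ = 1/√(0.393159) = 1.595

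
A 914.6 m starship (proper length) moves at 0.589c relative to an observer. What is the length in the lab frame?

Proper length L₀ = 914.6 m
γ = 1/√(1 - 0.589²) = 1.2374
L = L₀/γ = 914.6/1.2374 = 739.1 m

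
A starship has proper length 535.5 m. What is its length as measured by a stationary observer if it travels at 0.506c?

Proper length L₀ = 535.5 m
γ = 1/√(1 - 0.506²) = 1.1594
L = L₀/γ = 535.5/1.1594 = 461.9 m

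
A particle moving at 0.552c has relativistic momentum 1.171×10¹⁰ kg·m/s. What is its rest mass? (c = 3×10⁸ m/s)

γ = 1/√(1 - 0.552²) = 1.1993
v = 0.552 × 3×10⁸ = 1.656×10⁸ m/s
m = p/(γv) = 1.171×10¹⁰/(1.1993 × 1.656×10⁸) = 58.96 kg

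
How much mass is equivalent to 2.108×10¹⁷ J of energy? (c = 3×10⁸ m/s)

From E = mc², we get m = E/c²
c² = (3×10⁸)² = 9×10¹⁶ m²/s²
m = 2.108×10¹⁷ / 9×10¹⁶ = 2.342 kg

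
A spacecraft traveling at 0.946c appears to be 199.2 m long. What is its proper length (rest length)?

Contracted length L = 199.2 m
γ = 1/√(1 - 0.946²) = 3.085
L₀ = γL = 3.085 × 199.2 = 614.5 m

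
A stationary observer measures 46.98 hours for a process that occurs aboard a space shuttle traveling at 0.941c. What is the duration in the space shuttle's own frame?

Dilated time Δt = 46.98 hours
γ = 1/√(1 - 0.941²) = 2.955
Δt₀ = Δt/γ = 46.98/2.955 = 15.90 hours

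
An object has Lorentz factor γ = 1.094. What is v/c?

From γ = 1/√(1 - v²/c²):
1/γ² = 1/1.094² = 0.83554
v²/c² = 1 - 0.83554 = 0.16446
v/c = √(0.16446) = 0.4055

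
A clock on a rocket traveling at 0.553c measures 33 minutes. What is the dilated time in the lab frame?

Proper time Δt₀ = 33 minutes
γ = 1/√(1 - 0.553²) = 1.2002
Δt = γΔt₀ = 1.2002 × 33 = 39.61 minutes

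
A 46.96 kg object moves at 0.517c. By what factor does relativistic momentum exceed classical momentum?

p_rel = γmv, p_class = mv
Ratio = γ = 1/√(1 - 0.517²) = 1.168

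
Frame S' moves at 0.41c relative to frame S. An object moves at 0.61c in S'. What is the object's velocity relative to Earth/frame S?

u = (u' + v)/(1 + u'v/c²)
Numerator: 0.61 + 0.41 = 1.02
Denominator: 1 + 0.2501 = 1.2501
u = 1.02/1.2501 = 0.8159c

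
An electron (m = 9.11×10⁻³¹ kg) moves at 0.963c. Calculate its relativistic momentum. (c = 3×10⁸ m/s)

γ = 1/√(1 - 0.963²) = 3.7106
v = 0.963 × 3×10⁸ = 2.889×10⁸ m/s
p = γmv = 3.7106 × 9.11×10⁻³¹ × 2.889×10⁸ = 9.766×10⁻²² kg·m/s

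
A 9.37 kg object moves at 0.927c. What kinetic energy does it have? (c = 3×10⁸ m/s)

γ = 1/√(1 - 0.927²) = 2.666
γ - 1 = 1.666
KE = (γ-1)mc² = 1.666 × 9.37 × (3×10⁸)² = 1.405×10¹⁸ J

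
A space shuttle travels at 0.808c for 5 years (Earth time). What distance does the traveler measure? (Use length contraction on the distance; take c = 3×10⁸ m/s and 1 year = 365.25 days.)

Earth distance: d = v × t = 0.808c × 5 yr = 3.8248×10¹⁶ m
γ = 1.6973
d' = d/γ = 3.8248×10¹⁶/1.6973 = 2.253×10¹⁶ m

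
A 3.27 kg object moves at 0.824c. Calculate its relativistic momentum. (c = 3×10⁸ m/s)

γ = 1/√(1 - 0.824²) = 1.765
v = 0.824 × 3×10⁸ = 2.472×10⁸ m/s
p = γmv = 1.765 × 3.27 × 2.472×10⁸ = 1.427×10⁹ kg·m/s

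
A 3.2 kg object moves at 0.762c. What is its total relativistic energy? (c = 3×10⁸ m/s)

γ = 1/√(1 - 0.762²) = 1.544
mc² = 3.2 × (3×10⁸)² = 2.880×10¹⁷ J
E = γmc² = 1.544 × 2.880×10¹⁷ = 4.447×10¹⁷ J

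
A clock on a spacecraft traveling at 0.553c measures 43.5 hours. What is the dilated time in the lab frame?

Proper time Δt₀ = 43.5 hours
γ = 1/√(1 - 0.553²) = 1.2002
Δt = γΔt₀ = 1.2002 × 43.5 = 52.21 hours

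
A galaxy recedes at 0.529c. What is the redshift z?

β = 0.529
(1+β)/(1-β) = 1.529/0.471 = 3.246
√(3.246) = 1.8017
z = 1.8017 - 1 = 0.8017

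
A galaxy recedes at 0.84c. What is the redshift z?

β = 0.84
(1+β)/(1-β) = 1.84/0.16 = 11.50
√(11.50) = 3.391
z = 3.391 - 1 = 2.391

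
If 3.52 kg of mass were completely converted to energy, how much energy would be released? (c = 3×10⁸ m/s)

Using E = mc²:
c² = (3×10⁸)² = 9×10¹⁶ m²/s²
E = 3.52 × 9×10¹⁶ = 3.168×10¹⁷ J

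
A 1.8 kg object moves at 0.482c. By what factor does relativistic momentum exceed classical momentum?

p_rel = γmv, p_class = mv
Ratio = γ = 1/√(1 - 0.482²) = 1.141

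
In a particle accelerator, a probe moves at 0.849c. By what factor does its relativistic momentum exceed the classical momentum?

p_rel = γmv, p_class = mv
Ratio = γ = 1/√(1 - 0.849²)
= 1/√(0.279199) = 1.893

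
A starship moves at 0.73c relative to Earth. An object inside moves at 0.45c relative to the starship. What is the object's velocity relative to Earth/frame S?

u = (u' + v)/(1 + u'v/c²)
Numerator: 0.45 + 0.73 = 1.18
Denominator: 1 + 0.3285 = 1.3285
u = 1.18/1.3285 = 0.8882c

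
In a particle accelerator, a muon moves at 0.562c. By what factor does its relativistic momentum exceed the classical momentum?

p_rel = γmv, p_class = mv
Ratio = γ = 1/√(1 - 0.562²)
= 1/√(0.684156) = 1.209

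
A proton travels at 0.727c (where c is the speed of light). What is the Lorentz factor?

v/c = 0.727, so (v/c)² = 0.528529
1 - (v/c)² = 0.471471
γ = 1/√(0.471471) = 1.456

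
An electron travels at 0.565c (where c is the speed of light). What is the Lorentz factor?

v/c = 0.565, so (v/c)² = 0.319225
1 - (v/c)² = 0.680775
γ = 1/√(0.680775) = 1.212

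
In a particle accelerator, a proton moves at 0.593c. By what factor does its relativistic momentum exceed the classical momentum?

p_rel = γmv, p_class = mv
Ratio = γ = 1/√(1 - 0.593²)
= 1/√(0.648351) = 1.242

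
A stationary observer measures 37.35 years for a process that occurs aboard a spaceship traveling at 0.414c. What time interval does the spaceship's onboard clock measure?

Dilated time Δt = 37.35 years
γ = 1/√(1 - 0.414²) = 1.0986
Δt₀ = Δt/γ = 37.35/1.0986 = 34.00 years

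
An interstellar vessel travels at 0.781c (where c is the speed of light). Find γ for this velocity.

v/c = 0.781, so (v/c)² = 0.609961
1 - (v/c)² = 0.390039
γ = 1/√(0.390039) = 1.601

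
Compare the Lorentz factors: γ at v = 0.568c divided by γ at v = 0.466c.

γ₁ = 1/√(1 - 0.568²) = 1.215
γ₂ = 1/√(1 - 0.466²) = 1.130
γ₁/γ₂ = 1.215/1.130 = 1.075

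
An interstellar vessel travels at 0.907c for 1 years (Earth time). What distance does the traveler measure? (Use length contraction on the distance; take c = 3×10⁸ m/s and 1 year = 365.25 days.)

Earth distance: d = v × t = 0.907c × 1 yr = 8.587×10¹⁵ m
γ = 2.375
d' = d/γ = 8.587×10¹⁵/2.375 = 3.616×10¹⁵ m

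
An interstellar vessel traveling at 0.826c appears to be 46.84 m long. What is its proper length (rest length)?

Contracted length L = 46.84 m
γ = 1/√(1 - 0.826²) = 1.7741
L₀ = γL = 1.7741 × 46.84 = 83.10 m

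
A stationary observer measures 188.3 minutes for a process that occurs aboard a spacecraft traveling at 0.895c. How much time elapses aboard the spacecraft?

Dilated time Δt = 188.3 minutes
γ = 1/√(1 - 0.895²) = 2.242
Δt₀ = Δt/γ = 188.3/2.242 = 83.99 minutes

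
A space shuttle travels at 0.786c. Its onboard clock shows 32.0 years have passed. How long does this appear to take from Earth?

Proper time Δt₀ = 32.0 years
γ = 1/√(1 - 0.786²) = 1.6175
Δt = γΔt₀ = 1.6175 × 32.0 = 51.76 years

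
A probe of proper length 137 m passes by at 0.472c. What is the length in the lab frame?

Proper length L₀ = 137 m
γ = 1/√(1 - 0.472²) = 1.134
L = L₀/γ = 137/1.134 = 120.8 m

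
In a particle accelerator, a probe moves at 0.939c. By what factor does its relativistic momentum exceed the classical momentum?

p_rel = γmv, p_class = mv
Ratio = γ = 1/√(1 - 0.939²)
= 1/√(0.118279) = 2.908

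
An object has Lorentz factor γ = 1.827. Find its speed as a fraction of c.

From γ = 1/√(1 - v²/c²):
1/γ² = 1/1.827² = 0.2996
v²/c² = 1 - 0.2996 = 0.7004
v/c = √(0.7004) = 0.8369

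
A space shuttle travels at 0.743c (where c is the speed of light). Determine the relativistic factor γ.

v/c = 0.743, so (v/c)² = 0.552049
1 - (v/c)² = 0.447951
γ = 1/√(0.447951) = 1.494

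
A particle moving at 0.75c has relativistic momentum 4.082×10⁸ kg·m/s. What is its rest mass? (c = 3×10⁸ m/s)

γ = 1/√(1 - 0.75²) = 1.512
v = 0.75 × 3×10⁸ = 2.250×10⁸ m/s
m = p/(γv) = 4.082×10⁸/(1.512 × 2.250×10⁸) = 1.200 kg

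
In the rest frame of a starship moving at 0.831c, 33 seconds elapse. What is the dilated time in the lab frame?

Proper time Δt₀ = 33 seconds
γ = 1/√(1 - 0.831²) = 1.7977
Δt = γΔt₀ = 1.7977 × 33 = 59.32 seconds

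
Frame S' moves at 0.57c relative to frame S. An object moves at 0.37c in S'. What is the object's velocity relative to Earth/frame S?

u = (u' + v)/(1 + u'v/c²)
Numerator: 0.37 + 0.57 = 0.94
Denominator: 1 + 0.2109 = 1.2109
u = 0.94/1.2109 = 0.7763c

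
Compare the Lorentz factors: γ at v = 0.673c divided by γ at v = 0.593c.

γ₁ = 1/√(1 - 0.673²) = 1.352
γ₂ = 1/√(1 - 0.593²) = 1.242
γ₁/γ₂ = 1.352/1.242 = 1.089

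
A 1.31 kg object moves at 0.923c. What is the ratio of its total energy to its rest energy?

E = γmc², E₀ = mc²
E/E₀ = γ = 1/√(1 - 0.923²) = 2.599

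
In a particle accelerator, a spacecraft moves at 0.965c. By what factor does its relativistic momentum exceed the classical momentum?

p_rel = γmv, p_class = mv
Ratio = γ = 1/√(1 - 0.965²)
= 1/√(0.068775) = 3.813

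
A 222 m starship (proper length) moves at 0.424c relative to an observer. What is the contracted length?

Proper length L₀ = 222 m
γ = 1/√(1 - 0.424²) = 1.104
L = L₀/γ = 222/1.104 = 201.1 m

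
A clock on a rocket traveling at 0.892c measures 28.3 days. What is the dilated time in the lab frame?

Proper time Δt₀ = 28.3 days
γ = 1/√(1 - 0.892²) = 2.2122
Δt = γΔt₀ = 2.2122 × 28.3 = 62.61 days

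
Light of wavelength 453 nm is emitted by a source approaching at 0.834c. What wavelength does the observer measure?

β = 0.834
Wavelength Doppler factor = √(0.166/1.834) = √(0.090513) = 0.3009
λ_obs = 453 × 0.3009 = 136.3 nm (blueshift)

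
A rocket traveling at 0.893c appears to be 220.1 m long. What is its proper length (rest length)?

Contracted length L = 220.1 m
γ = 1/√(1 - 0.893²) = 2.2219
L₀ = γL = 2.2219 × 220.1 = 489.0 m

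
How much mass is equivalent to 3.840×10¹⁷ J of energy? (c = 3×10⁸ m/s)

From E = mc², we get m = E/c²
c² = (3×10⁸)² = 9×10¹⁶ m²/s²
m = 3.840×10¹⁷ / 9×10¹⁶ = 4.267 kg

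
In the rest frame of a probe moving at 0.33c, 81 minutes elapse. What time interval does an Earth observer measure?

Proper time Δt₀ = 81 minutes
γ = 1/√(1 - 0.33²) = 1.05934
Δt = γΔt₀ = 1.05934 × 81 = 85.81 minutes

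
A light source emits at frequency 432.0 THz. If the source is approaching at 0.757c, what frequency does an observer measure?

β = v/c = 0.757
(1+β)/(1-β) = 1.757/0.243 = 7.230
Doppler factor = √(7.230) = 2.689
f_obs = 432.0 × 2.689 = 1162 THz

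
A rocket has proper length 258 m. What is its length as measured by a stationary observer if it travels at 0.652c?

Proper length L₀ = 258 m
γ = 1/√(1 - 0.652²) = 1.319
L = L₀/γ = 258/1.319 = 195.6 m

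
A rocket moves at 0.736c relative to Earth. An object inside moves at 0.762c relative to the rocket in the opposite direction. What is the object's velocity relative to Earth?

Object's velocity in rocket frame is u' = -0.762c
u = (u' + v)/(1 + u'v/c²) = (v - 0.762)/(1 - 0.762·v/c²)
Numerator: 0.736 - 0.762 = -0.026
Denominator: 1 - 0.560832 = 0.439168
u = -0.026/0.439168 = -0.05920c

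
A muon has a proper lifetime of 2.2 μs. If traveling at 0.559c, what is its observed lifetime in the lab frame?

Proper lifetime τ₀ = 2.2 μs
γ = 1/√(1 - 0.559²) = 1.206
τ = γτ₀ = 1.206 × 2.2 μs = 2.653 μs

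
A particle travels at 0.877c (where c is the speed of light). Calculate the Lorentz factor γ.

v/c = 0.877, so (v/c)² = 0.769129
1 - (v/c)² = 0.230871
γ = 1/√(0.230871) = 2.081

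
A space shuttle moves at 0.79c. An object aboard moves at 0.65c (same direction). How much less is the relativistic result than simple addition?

Classical: u' + v = 0.65 + 0.79 = 1.44c
Relativistic: u = (0.65 + 0.79)/(1 + 0.5135) = 1.44/1.5135 = 0.9514c
Difference: 1.44 - 0.9514 = 0.4886c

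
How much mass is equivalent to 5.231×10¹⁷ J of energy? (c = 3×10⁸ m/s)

From E = mc², we get m = E/c²
c² = (3×10⁸)² = 9×10¹⁶ m²/s²
m = 5.231×10¹⁷ / 9×10¹⁶ = 5.812 kg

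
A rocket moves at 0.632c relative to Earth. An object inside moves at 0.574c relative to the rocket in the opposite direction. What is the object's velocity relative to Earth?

Object's velocity in rocket frame is u' = -0.574c
u = (u' + v)/(1 + u'v/c²) = (v - 0.574)/(1 - 0.574·v/c²)
Numerator: 0.632 - 0.574 = 0.058
Denominator: 1 - 0.362768 = 0.637232
u = 0.058/0.637232 = 0.09102c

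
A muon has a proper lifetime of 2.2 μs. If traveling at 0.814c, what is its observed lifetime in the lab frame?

Proper lifetime τ₀ = 2.2 μs
γ = 1/√(1 - 0.814²) = 1.72157
τ = γτ₀ = 1.72157 × 2.2 μs = 3.787 μs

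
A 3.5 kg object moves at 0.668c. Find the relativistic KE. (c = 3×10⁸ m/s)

γ = 1/√(1 - 0.668²) = 1.3438
γ - 1 = 0.3438
KE = (γ-1)mc² = 0.3438 × 3.5 × (3×10⁸)² = 1.083×10¹⁷ J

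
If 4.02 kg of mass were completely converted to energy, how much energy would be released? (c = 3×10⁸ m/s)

Using E = mc²:
c² = (3×10⁸)² = 9×10¹⁶ m²/s²
E = 4.02 × 9×10¹⁶ = 3.618×10¹⁷ J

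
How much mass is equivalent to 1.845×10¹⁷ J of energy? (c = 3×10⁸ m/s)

From E = mc², we get m = E/c²
c² = (3×10⁸)² = 9×10¹⁶ m²/s²
m = 1.845×10¹⁷ / 9×10¹⁶ = 2.050 kg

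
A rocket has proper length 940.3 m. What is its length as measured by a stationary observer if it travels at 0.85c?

Proper length L₀ = 940.3 m
γ = 1/√(1 - 0.85²) = 1.8983
L = L₀/γ = 940.3/1.8983 = 495.3 m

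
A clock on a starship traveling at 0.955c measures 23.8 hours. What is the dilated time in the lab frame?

Proper time Δt₀ = 23.8 hours
γ = 1/√(1 - 0.955²) = 3.3715
Δt = γΔt₀ = 3.3715 × 23.8 = 80.24 hours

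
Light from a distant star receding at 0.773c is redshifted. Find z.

β = 0.773
(1+β)/(1-β) = 1.773/0.227 = 7.811
√(7.811) = 2.795
z = 2.795 - 1 = 1.795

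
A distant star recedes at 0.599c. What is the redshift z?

β = 0.599
(1+β)/(1-β) = 1.599/0.401 = 3.9875
√(3.9875) = 1.9969
z = 1.9969 - 1 = 0.9969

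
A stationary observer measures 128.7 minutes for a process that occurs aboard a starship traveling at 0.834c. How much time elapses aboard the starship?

Dilated time Δt = 128.7 minutes
γ = 1/√(1 - 0.834²) = 1.8124
Δt₀ = Δt/γ = 128.7/1.8124 = 71.01 minutes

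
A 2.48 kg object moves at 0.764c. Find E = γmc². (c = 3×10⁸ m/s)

γ = 1/√(1 - 0.764²) = 1.5499
mc² = 2.48 × (3×10⁸)² = 2.232×10¹⁷ J
E = γmc² = 1.5499 × 2.232×10¹⁷ = 3.459×10¹⁷ J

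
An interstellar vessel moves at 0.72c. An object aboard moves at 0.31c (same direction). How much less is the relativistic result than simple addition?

Classical: u' + v = 0.31 + 0.72 = 1.03c
Relativistic: u = (0.31 + 0.72)/(1 + 0.2232) = 1.03/1.2232 = 0.8421c
Difference: 1.03 - 0.8421 = 0.1879c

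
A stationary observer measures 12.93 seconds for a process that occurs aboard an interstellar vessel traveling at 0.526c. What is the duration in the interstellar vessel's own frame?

Dilated time Δt = 12.93 seconds
γ = 1/√(1 - 0.526²) = 1.1758
Δt₀ = Δt/γ = 12.93/1.1758 = 11.00 seconds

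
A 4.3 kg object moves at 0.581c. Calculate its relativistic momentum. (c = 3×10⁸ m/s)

γ = 1/√(1 - 0.581²) = 1.22865
v = 0.581 × 3×10⁸ = 1.743×10⁸ m/s
p = γmv = 1.22865 × 4.3 × 1.743×10⁸ = 9.209×10⁸ kg·m/s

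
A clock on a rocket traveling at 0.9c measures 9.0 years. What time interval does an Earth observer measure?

Proper time Δt₀ = 9.0 years
γ = 1/√(1 - 0.9²) = 2.294
Δt = γΔt₀ = 2.294 × 9.0 = 20.65 years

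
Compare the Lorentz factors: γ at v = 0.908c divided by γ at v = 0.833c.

γ₁ = 1/√(1 - 0.908²) = 2.387
γ₂ = 1/√(1 - 0.833²) = 1.807
γ₁/γ₂ = 2.387/1.807 = 1.321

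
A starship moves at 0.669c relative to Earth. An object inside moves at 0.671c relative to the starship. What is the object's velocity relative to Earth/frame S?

u = (u' + v)/(1 + u'v/c²)
Numerator: 0.671 + 0.669 = 1.34
Denominator: 1 + 0.448899 = 1.448899
u = 1.34/1.448899 = 0.9248c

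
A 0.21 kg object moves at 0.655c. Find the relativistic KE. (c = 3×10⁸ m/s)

γ = 1/√(1 - 0.655²) = 1.3234
γ - 1 = 0.3234
KE = (γ-1)mc² = 0.3234 × 0.21 × (3×10⁸)² = 6.112×10¹⁵ J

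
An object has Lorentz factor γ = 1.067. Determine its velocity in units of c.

From γ = 1/√(1 - v²/c²):
1/γ² = 1/1.067² = 0.87836
v²/c² = 1 - 0.87836 = 0.12164
v/c = √(0.12164) = 0.3488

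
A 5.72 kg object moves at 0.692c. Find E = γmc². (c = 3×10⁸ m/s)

γ = 1/√(1 - 0.692²) = 1.3852
mc² = 5.72 × (3×10⁸)² = 5.148×10¹⁷ J
E = γmc² = 1.3852 × 5.148×10¹⁷ = 7.131×10¹⁷ J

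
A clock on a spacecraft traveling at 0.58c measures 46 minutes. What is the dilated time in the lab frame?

Proper time Δt₀ = 46 minutes
γ = 1/√(1 - 0.58²) = 1.2276
Δt = γΔt₀ = 1.2276 × 46 = 56.47 minutes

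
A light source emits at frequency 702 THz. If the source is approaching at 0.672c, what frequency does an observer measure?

β = v/c = 0.672
(1+β)/(1-β) = 1.672/0.328 = 5.098
Doppler factor = √(5.098) = 2.258
f_obs = 702 × 2.258 = 1585 THz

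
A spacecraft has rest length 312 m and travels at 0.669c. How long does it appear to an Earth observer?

Proper length L₀ = 312 m
γ = 1/√(1 - 0.669²) = 1.3454
L = L₀/γ = 312/1.3454 = 231.9 m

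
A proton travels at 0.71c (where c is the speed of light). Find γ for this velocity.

v/c = 0.71, so (v/c)² = 0.5041
1 - (v/c)² = 0.4959
γ = 1/√(0.4959) = 1.420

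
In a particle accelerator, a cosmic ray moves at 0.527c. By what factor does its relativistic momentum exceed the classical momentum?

p_rel = γmv, p_class = mv
Ratio = γ = 1/√(1 - 0.527²)
= 1/√(0.722271) = 1.177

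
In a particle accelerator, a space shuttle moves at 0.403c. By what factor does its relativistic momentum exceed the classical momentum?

p_rel = γmv, p_class = mv
Ratio = γ = 1/√(1 - 0.403²)
= 1/√(0.837591) = 1.093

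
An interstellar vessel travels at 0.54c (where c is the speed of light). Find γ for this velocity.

v/c = 0.54, so (v/c)² = 0.2916
1 - (v/c)² = 0.7084
γ = 1/√(0.7084) = 1.188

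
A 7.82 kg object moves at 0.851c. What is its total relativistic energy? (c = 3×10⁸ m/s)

γ = 1/√(1 - 0.851²) = 1.904
mc² = 7.82 × (3×10⁸)² = 7.038×10¹⁷ J
E = γmc² = 1.904 × 7.038×10¹⁷ = 1.340×10¹⁸ J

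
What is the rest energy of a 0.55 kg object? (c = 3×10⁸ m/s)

c² = (3×10⁸)² = 9.000×10¹⁶ m²/s²
E₀ = mc² = 0.55 × 9.000×10¹⁶ = 4.950×10¹⁶ J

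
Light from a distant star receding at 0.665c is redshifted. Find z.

β = 0.665
(1+β)/(1-β) = 1.665/0.335 = 4.970
√(4.970) = 2.229
z = 2.229 - 1 = 1.229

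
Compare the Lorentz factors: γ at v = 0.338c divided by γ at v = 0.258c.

γ₁ = 1/√(1 - 0.338²) = 1.063
γ₂ = 1/√(1 - 0.258²) = 1.035
γ₁/γ₂ = 1.063/1.035 = 1.027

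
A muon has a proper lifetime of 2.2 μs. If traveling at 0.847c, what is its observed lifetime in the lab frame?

Proper lifetime τ₀ = 2.2 μs
γ = 1/√(1 - 0.847²) = 1.88114
τ = γτ₀ = 1.88114 × 2.2 μs = 4.139 μs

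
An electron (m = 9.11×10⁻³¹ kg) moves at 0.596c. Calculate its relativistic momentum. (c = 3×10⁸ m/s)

γ = 1/√(1 - 0.596²) = 1.2454
v = 0.596 × 3×10⁸ = 1.788×10⁸ m/s
p = γmv = 1.2454 × 9.11×10⁻³¹ × 1.788×10⁸ = 2.029×10⁻²² kg·m/s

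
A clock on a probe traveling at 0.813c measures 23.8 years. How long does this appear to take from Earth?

Proper time Δt₀ = 23.8 years
γ = 1/√(1 - 0.813²) = 1.7174
Δt = γΔt₀ = 1.7174 × 23.8 = 40.87 years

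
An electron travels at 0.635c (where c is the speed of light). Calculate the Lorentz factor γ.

v/c = 0.635, so (v/c)² = 0.403225
1 - (v/c)² = 0.596775
γ = 1/√(0.596775) = 1.294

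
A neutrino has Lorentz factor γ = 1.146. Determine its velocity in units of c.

From γ = 1/√(1 - v²/c²):
1/γ² = 1/1.146² = 0.76143
v²/c² = 1 - 0.76143 = 0.23857
v/c = √(0.23857) = 0.4884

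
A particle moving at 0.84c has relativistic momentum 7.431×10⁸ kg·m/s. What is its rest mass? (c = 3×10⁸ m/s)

γ = 1/√(1 - 0.84²) = 1.843
v = 0.84 × 3×10⁸ = 2.520×10⁸ m/s
m = p/(γv) = 7.431×10⁸/(1.843 × 2.520×10⁸) = 1.600 kg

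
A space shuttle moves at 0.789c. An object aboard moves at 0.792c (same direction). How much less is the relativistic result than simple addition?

Classical: u' + v = 0.792 + 0.789 = 1.581c
Relativistic: u = (0.792 + 0.789)/(1 + 0.624888) = 1.581/1.624888 = 0.9730c
Difference: 1.581 - 0.9730 = 0.6080c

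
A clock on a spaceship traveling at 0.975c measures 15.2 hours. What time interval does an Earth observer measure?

Proper time Δt₀ = 15.2 hours
γ = 1/√(1 - 0.975²) = 4.5004
Δt = γΔt₀ = 4.5004 × 15.2 = 68.41 hours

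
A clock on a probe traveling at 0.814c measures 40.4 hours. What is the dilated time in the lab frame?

Proper time Δt₀ = 40.4 hours
γ = 1/√(1 - 0.814²) = 1.7216
Δt = γΔt₀ = 1.7216 × 40.4 = 69.55 hours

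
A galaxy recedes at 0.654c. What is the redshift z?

β = 0.654
(1+β)/(1-β) = 1.654/0.346 = 4.780
√(4.780) = 2.186
z = 2.186 - 1 = 1.186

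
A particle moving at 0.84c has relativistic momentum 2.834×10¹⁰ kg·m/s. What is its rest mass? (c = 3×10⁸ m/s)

γ = 1/√(1 - 0.84²) = 1.843
v = 0.84 × 3×10⁸ = 2.520×10⁸ m/s
m = p/(γv) = 2.834×10¹⁰/(1.843 × 2.520×10⁸) = 61.02 kg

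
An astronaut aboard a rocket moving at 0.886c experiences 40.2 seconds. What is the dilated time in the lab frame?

Proper time Δt₀ = 40.2 seconds
γ = 1/√(1 - 0.886²) = 2.1566
Δt = γΔt₀ = 2.1566 × 40.2 = 86.70 seconds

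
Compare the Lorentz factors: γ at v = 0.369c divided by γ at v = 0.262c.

γ₁ = 1/√(1 - 0.369²) = 1.0759
γ₂ = 1/√(1 - 0.262²) = 1.0362
γ₁/γ₂ = 1.0759/1.0362 = 1.038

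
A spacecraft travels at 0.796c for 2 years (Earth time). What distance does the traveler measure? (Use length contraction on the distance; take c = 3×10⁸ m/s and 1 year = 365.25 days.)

Earth distance: d = v × t = 0.796c × 2 yr = 1.5072×10¹⁶ m
γ = 1.6521
d' = d/γ = 1.5072×10¹⁶/1.6521 = 9.123×10¹⁵ m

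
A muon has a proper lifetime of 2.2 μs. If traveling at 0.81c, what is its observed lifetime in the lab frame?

Proper lifetime τ₀ = 2.2 μs
γ = 1/√(1 - 0.81²) = 1.70523
τ = γτ₀ = 1.70523 × 2.2 μs = 3.752 μs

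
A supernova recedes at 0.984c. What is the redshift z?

β = 0.984
(1+β)/(1-β) = 1.984/0.016 = 124.0
√(124.0) = 11.14
z = 11.14 - 1 = 10.14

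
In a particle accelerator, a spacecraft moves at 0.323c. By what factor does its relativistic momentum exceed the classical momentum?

p_rel = γmv, p_class = mv
Ratio = γ = 1/√(1 - 0.323²)
= 1/√(0.895671) = 1.057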